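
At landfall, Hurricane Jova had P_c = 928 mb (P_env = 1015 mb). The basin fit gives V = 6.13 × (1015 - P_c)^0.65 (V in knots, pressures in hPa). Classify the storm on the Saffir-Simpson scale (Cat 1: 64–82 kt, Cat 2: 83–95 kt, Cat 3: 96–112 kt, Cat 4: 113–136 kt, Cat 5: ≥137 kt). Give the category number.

3

ΔP = 1015 − 928 = 87 mb.
V ≈ 6.13 × 87^0.65 = 6.13 × 18.23 ≈ 112 kt.
112 kt falls in the Category 3 band.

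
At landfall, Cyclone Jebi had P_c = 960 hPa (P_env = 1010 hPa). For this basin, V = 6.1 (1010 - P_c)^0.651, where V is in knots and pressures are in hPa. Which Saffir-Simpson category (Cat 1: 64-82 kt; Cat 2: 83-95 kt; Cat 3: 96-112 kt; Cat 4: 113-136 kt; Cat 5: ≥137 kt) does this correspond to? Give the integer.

1

ΔP = 1010 − 960 = 50 hPa.
V ≈ 6.1 × 50^0.651 = 6.1 × 12.77 ≈ 78 kt.
78 kt falls in the Category 1 band.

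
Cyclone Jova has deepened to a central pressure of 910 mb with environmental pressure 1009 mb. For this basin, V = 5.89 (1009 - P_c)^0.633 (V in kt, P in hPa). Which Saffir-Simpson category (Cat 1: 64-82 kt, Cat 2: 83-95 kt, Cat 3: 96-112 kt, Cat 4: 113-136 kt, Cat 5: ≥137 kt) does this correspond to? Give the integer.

ΔP = 1009 − 910 = 99 mb.
V ≈ 5.89 × 99^0.633 = 5.89 × 18.33 ≈ 108 kt.
108 kt falls in the Category 3 band.

3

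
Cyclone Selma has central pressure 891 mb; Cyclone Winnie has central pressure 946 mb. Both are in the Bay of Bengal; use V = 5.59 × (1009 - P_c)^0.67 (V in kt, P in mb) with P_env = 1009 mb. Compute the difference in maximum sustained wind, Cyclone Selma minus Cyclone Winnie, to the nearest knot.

Cyclone Selma: ΔP = 118; V ≈ 5.59 × 118^0.67 ≈ 136.64 kt.
Cyclone Winnie: ΔP = 63; V ≈ 5.59 × 63^0.67 ≈ 89.74 kt.
Difference ≈ 136.64 − 89.74 = 46.90 → 47 kt.

47 kt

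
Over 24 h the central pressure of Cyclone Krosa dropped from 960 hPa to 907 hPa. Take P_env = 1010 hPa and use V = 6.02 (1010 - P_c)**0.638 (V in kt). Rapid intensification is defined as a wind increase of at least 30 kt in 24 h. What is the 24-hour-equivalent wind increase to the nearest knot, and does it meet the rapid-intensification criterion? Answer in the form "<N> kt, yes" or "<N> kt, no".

V₁: ΔP = 50, V ≈ 6.02 × 50^0.638 ≈ 73.04 kt.
V₂: ΔP = 103, V ≈ 6.02 × 103^0.638 ≈ 115.82 kt.
ΔV over 24 h = 42.78 kt → 24 h equivalent = 42.78 × 24/24 ≈ 42.78 kt.
43 kt ≥ 30 kt ⇒ rapid intensification.

43 kt, yes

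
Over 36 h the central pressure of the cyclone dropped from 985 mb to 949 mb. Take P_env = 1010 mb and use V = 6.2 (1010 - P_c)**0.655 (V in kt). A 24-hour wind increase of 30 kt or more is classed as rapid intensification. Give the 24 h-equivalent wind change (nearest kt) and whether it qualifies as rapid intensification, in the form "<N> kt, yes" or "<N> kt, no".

V₁: ΔP = 25, V ≈ 6.2 × 25^0.655 ≈ 51.06 kt.
V₂: ΔP = 61, V ≈ 6.2 × 61^0.655 ≈ 91.58 kt.
ΔV over 36 h = 40.52 kt → 24 h equivalent = 40.52 × 24/36 ≈ 27.01 kt.
27 kt < 30 kt ⇒ not rapid intensification.

27 kt, no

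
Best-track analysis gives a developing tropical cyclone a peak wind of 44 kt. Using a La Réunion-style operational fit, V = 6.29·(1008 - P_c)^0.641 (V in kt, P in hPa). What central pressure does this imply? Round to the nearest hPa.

ΔP = (V / 6.29)^(1/0.641) = (44/6.29)^1.560.
44/6.29 = 6.995; 6.995^1.560 ≈ 20.79 hPa.
P_c = 1008 − 20.79 = 987.21 ≈ 987 hPa.

987 hPa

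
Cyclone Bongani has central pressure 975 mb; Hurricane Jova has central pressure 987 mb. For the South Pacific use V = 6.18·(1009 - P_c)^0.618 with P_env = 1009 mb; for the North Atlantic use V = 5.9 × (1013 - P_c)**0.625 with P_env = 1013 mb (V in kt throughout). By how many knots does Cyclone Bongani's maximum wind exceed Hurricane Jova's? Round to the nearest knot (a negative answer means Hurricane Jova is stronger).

9 kt

Cyclone Bongani: ΔP = 34; V ≈ 6.18 × 34^0.618 ≈ 54.63 kt.
Hurricane Jova: ΔP = 26; V ≈ 5.9 × 26^0.625 ≈ 45.21 kt.
Difference ≈ 54.63 − 45.21 = 9.42 → 9 kt.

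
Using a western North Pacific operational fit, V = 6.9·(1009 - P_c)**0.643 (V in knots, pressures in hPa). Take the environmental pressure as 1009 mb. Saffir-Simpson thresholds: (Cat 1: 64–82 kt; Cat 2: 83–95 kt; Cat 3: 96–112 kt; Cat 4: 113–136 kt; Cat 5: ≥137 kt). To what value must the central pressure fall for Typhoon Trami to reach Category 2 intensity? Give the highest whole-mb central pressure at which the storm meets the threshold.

Category 2 begins at V = 83 kt.
Required ΔP = (83/6.9)^(1/0.643) = 12.029^1.555 ≈ 47.86 mb.
P_c ≤ 1009 − 47.86 = 961.14, so the highest integer P_c is 961 mb.

961 mb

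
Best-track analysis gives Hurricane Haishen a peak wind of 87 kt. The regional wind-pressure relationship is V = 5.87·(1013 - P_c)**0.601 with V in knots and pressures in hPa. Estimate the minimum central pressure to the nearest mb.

924 mb

ΔP = (V / 5.87)^(1/0.601) = (87/5.87)^1.664.
87/5.87 = 14.821; 14.821^1.664 ≈ 88.76 mb.
P_c = 1013 − 88.76 = 924.24 ≈ 924 mb.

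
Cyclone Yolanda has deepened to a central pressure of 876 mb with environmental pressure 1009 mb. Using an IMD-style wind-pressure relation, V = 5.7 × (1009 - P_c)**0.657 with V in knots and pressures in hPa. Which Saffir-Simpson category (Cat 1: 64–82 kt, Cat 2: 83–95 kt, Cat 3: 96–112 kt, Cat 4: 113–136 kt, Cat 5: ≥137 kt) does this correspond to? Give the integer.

ΔP = 1009 − 876 = 133 mb.
V ≈ 5.7 × 133^0.657 = 5.7 × 24.85 ≈ 142 kt.
142 kt falls in the Category 5 band.

5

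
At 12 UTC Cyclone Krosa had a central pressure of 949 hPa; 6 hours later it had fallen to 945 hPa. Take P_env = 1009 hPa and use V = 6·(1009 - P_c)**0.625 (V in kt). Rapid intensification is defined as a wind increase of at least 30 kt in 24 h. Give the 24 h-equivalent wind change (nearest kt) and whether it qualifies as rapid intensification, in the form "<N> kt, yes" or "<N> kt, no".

13 kt, no

V₁: ΔP = 60, V ≈ 6 × 60^0.625 ≈ 77.53 kt.
V₂: ΔP = 64, V ≈ 6 × 64^0.625 ≈ 80.73 kt.
ΔV over 6 h = 3.20 kt → 24 h equivalent = 3.20 × 24/6 ≈ 12.80 kt.
13 kt < 30 kt ⇒ not rapid intensification.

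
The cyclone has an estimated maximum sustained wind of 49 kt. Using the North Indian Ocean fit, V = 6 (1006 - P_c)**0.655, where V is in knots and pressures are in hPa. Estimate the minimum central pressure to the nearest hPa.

ΔP = (V / 6)^(1/0.655) = (49/6)^1.527.
49/6 = 8.167; 8.167^1.527 ≈ 24.69 hPa.
P_c = 1006 − 24.69 = 981.31 ≈ 981 hPa.

981 hPa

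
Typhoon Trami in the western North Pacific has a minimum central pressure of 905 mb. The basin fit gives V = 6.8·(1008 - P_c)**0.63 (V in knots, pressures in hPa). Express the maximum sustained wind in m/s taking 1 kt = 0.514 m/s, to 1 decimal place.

ΔP = 1008 − 905 = 103 mb.
V ≈ 6.8 × 103^0.63 = 6.8 × 18.539 ≈ 126.066 kt.
126.066 × 0.514 ≈ 64.80 m/s → 64.8 m/s.

64.8 m/s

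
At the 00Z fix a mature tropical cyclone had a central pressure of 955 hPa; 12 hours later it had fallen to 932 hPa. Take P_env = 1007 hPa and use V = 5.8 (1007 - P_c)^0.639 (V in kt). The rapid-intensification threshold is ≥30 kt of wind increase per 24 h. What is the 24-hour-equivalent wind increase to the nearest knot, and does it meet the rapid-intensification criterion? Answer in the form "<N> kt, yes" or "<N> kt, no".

38 kt, yes

V₁: ΔP = 52, V ≈ 5.8 × 52^0.639 ≈ 72.44 kt.
V₂: ΔP = 75, V ≈ 5.8 × 75^0.639 ≈ 91.54 kt.
ΔV over 12 h = 19.10 kt → 24 h equivalent = 19.10 × 24/12 ≈ 38.20 kt.
38 kt ≥ 30 kt ⇒ rapid intensification.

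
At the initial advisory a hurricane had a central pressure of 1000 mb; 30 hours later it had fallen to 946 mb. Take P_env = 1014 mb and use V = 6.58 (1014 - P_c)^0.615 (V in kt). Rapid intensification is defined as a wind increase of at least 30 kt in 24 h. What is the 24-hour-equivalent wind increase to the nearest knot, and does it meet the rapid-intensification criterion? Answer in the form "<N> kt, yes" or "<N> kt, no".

44 kt, yes

V₁: ΔP = 14, V ≈ 6.58 × 14^0.615 ≈ 33.35 kt.
V₂: ΔP = 68, V ≈ 6.58 × 68^0.615 ≈ 88.15 kt.
ΔV over 30 h = 54.80 kt → 24 h equivalent = 54.80 × 24/30 ≈ 43.84 kt.
44 kt ≥ 30 kt ⇒ rapid intensification.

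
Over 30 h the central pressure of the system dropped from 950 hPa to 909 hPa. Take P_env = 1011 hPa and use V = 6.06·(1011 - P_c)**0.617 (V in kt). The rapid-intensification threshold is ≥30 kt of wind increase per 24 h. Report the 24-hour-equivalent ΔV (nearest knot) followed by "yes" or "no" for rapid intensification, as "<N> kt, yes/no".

23 kt, no

V₁: ΔP = 61, V ≈ 6.06 × 61^0.617 ≈ 76.56 kt.
V₂: ΔP = 102, V ≈ 6.06 × 102^0.617 ≈ 105.14 kt.
ΔV over 30 h = 28.58 kt → 24 h equivalent = 28.58 × 24/30 ≈ 22.86 kt.
23 kt < 30 kt ⇒ not rapid intensification.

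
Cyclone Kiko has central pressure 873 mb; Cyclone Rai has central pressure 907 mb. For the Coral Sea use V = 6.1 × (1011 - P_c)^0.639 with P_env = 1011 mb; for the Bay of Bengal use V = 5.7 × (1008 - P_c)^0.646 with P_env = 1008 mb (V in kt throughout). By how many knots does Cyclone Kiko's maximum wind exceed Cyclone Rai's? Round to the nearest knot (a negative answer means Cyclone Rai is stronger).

Cyclone Kiko: ΔP = 138; V ≈ 6.1 × 138^0.639 ≈ 142.14 kt.
Cyclone Rai: ΔP = 101; V ≈ 5.7 × 101^0.646 ≈ 112.37 kt.
Difference ≈ 142.14 − 112.37 = 29.77 → 30 kt.

30 kt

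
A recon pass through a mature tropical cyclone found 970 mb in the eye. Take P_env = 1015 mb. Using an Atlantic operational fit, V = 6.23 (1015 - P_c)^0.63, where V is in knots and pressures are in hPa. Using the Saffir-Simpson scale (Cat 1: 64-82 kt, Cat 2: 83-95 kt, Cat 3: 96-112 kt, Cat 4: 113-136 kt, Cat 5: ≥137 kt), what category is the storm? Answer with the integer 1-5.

ΔP = 1015 − 970 = 45 mb.
V ≈ 6.23 × 45^0.63 = 6.23 × 11.00 ≈ 69 kt.
69 kt falls in the Category 1 band.

1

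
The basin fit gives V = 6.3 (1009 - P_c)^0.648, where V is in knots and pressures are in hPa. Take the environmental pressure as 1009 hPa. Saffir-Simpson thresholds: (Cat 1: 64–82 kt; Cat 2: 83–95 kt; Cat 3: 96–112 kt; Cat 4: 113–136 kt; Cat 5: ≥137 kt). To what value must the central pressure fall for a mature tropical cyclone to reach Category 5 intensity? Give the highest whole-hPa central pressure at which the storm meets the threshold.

Category 5 begins at V = 137 kt.
Required ΔP = (137/6.3)^(1/0.648) = 21.746^1.543 ≈ 115.84 hPa.
P_c ≤ 1009 − 115.84 = 893.16, so the highest integer P_c is 893 hPa.

893 hPa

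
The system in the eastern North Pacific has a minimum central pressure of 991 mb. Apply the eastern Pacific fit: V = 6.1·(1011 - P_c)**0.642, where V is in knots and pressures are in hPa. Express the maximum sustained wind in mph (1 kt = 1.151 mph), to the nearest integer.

ΔP = 1011 − 991 = 20 mb.
V ≈ 6.1 × 20^0.642 = 6.1 × 6.843 ≈ 41.744 kt.
41.744 × 1.151 ≈ 48.05 mph → 48 mph.

48 mph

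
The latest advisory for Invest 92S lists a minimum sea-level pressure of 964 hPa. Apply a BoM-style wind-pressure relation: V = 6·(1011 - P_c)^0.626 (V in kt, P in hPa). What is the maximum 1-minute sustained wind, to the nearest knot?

67 kt

ΔP = 1011 − 964 = 47 hPa.
47^0.626 ≈ 11.136.
V ≈ 6 × 11.136 ≈ 66.8 kt.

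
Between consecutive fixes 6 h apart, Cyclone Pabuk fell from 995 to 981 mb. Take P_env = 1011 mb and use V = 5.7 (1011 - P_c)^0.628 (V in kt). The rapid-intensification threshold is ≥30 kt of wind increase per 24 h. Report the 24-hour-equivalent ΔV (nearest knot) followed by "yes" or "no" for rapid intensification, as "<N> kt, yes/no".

V₁: ΔP = 16, V ≈ 5.7 × 16^0.628 ≈ 32.51 kt.
V₂: ΔP = 30, V ≈ 5.7 × 30^0.628 ≈ 48.25 kt.
ΔV over 6 h = 15.74 kt → 24 h equivalent = 15.74 × 24/6 ≈ 62.96 kt.
63 kt ≥ 30 kt ⇒ rapid intensification.

63 kt, yes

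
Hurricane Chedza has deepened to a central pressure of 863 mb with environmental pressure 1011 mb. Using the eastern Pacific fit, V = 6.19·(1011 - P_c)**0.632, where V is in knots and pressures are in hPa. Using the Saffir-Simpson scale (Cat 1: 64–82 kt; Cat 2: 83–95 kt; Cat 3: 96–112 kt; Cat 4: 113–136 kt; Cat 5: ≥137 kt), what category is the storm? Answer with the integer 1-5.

5

ΔP = 1011 − 863 = 148 mb.
V ≈ 6.19 × 148^0.632 = 6.19 × 23.53 ≈ 146 kt.
146 kt falls in the Category 5 band.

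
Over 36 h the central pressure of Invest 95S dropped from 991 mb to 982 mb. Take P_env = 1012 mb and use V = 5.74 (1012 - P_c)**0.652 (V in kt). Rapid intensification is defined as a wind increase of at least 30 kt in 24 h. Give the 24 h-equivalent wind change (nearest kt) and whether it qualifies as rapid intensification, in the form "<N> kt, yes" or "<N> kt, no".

V₁: ΔP = 21, V ≈ 5.74 × 21^0.652 ≈ 41.78 kt.
V₂: ΔP = 30, V ≈ 5.74 × 30^0.652 ≈ 52.72 kt.
ΔV over 36 h = 10.94 kt → 24 h equivalent = 10.94 × 24/36 ≈ 7.29 kt.
7 kt < 30 kt ⇒ not rapid intensification.

7 kt, no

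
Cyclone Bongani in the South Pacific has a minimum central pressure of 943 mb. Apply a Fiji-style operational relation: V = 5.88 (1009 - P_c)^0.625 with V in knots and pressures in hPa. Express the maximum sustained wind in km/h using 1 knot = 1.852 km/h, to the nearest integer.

ΔP = 1009 − 943 = 66 mb.
V ≈ 5.88 × 66^0.625 = 5.88 × 13.716 ≈ 80.648 kt.
80.648 × 1.852 ≈ 149.36 km/h → 149 km/h.

149 km/h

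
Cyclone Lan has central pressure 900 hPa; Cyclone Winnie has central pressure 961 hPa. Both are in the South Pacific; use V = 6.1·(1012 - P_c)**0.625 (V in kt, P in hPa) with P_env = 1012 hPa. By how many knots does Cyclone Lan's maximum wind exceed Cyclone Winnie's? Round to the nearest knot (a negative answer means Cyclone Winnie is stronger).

Cyclone Lan: ΔP = 112; V ≈ 6.1 × 112^0.625 ≈ 116.44 kt.
Cyclone Winnie: ΔP = 51; V ≈ 6.1 × 51^0.625 ≈ 71.21 kt.
Difference ≈ 116.44 − 71.21 = 45.23 → 45 kt.

45 kt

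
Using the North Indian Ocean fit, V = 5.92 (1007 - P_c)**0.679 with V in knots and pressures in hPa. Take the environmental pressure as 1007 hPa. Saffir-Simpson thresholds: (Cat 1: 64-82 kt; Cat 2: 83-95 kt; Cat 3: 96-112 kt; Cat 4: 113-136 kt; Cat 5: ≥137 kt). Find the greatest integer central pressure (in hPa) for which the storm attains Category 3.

946 hPa

Category 3 begins at V = 96 kt.
Required ΔP = (96/5.92)^(1/0.679) = 16.216^1.473 ≈ 60.53 hPa.
P_c ≤ 1007 − 60.53 = 946.47, so the highest integer P_c is 946 hPa.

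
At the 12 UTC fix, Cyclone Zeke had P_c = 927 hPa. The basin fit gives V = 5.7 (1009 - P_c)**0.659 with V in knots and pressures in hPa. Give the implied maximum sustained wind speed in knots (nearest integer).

104 kt

ΔP = 1009 − 927 = 82 hPa.
82^0.659 ≈ 18.247.
V ≈ 5.7 × 18.247 ≈ 104.0 kt.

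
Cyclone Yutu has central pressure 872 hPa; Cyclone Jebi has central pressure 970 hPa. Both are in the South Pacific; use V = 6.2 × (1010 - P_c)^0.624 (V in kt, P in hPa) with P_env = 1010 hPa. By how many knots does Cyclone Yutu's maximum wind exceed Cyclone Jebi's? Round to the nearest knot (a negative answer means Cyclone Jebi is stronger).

72 kt

Cyclone Yutu: ΔP = 138; V ≈ 6.2 × 138^0.624 ≈ 134.18 kt.
Cyclone Jebi: ΔP = 40; V ≈ 6.2 × 40^0.624 ≈ 61.96 kt.
Difference ≈ 134.18 − 61.96 = 72.22 → 72 kt.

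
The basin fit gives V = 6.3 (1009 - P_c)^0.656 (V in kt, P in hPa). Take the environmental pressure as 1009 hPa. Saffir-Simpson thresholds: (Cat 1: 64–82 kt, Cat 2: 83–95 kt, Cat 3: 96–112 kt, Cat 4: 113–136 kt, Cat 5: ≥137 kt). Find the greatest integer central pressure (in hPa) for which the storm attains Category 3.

945 hPa

Category 3 begins at V = 96 kt.
Required ΔP = (96/6.3)^(1/0.656) = 15.238^1.524 ≈ 63.57 hPa.
P_c ≤ 1009 − 63.57 = 945.43, so the highest integer P_c is 945 hPa.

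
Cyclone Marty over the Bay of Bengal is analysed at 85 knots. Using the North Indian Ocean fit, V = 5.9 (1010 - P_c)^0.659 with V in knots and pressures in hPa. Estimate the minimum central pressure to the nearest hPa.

953 hPa

ΔP = (V / 5.9)^(1/0.659) = (85/5.9)^1.517.
85/5.9 = 14.407; 14.407^1.517 ≈ 57.29 hPa.
P_c = 1010 − 57.29 = 952.71 ≈ 953 hPa.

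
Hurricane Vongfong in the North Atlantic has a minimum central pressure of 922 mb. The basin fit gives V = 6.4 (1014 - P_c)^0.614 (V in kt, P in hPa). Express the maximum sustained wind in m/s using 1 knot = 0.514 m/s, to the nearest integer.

53 m/s

ΔP = 1014 − 922 = 92 mb.
V ≈ 6.4 × 92^0.614 = 6.4 × 16.061 ≈ 102.789 kt.
102.789 × 0.514 ≈ 52.83 m/s → 53 m/s.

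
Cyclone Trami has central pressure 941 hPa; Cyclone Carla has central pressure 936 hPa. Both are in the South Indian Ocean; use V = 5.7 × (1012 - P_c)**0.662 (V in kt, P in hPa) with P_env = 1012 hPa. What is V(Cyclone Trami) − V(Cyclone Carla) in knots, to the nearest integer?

Cyclone Trami: ΔP = 71; V ≈ 5.7 × 71^0.662 ≈ 95.81 kt.
Cyclone Carla: ΔP = 76; V ≈ 5.7 × 76^0.662 ≈ 100.22 kt.
Difference ≈ 95.81 − 100.22 = -4.41 → -4 kt.

-4 kt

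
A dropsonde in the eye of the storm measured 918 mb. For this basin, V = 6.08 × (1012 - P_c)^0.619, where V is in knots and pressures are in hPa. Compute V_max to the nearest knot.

ΔP = 1012 − 918 = 94 mb.
94^0.619 ≈ 16.648.
V ≈ 6.08 × 16.648 ≈ 101.2 kt.

101 kt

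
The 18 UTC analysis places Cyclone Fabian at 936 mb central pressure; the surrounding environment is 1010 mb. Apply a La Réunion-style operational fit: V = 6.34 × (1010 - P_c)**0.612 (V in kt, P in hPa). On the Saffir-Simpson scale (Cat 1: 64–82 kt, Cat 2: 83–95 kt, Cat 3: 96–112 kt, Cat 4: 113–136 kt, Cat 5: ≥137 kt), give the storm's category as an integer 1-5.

2

ΔP = 1010 − 936 = 74 mb.
V ≈ 6.34 × 74^0.612 = 6.34 × 13.93 ≈ 88 kt.
88 kt falls in the Category 2 band.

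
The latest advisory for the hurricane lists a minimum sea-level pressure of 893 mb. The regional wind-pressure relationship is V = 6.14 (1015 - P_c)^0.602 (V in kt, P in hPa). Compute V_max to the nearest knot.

111 kt

ΔP = 1015 − 893 = 122 mb.
122^0.602 ≈ 18.030.
V ≈ 6.14 × 18.030 ≈ 110.7 kt.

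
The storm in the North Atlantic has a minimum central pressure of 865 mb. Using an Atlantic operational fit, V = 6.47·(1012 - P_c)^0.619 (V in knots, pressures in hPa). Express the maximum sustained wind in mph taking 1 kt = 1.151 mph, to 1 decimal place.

ΔP = 1012 − 865 = 147 mb.
V ≈ 6.47 × 147^0.619 = 6.47 × 21.957 ≈ 142.061 kt.
142.061 × 1.151 ≈ 163.51 mph → 163.5 mph.

163.5 mph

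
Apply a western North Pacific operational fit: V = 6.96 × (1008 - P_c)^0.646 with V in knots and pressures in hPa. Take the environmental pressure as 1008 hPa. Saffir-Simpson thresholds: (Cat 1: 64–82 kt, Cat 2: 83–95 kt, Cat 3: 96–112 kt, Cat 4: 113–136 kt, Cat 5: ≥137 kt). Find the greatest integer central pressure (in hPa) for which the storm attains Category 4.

933 hPa

Category 4 begins at V = 113 kt.
Required ΔP = (113/6.96)^(1/0.646) = 16.236^1.548 ≈ 74.78 hPa.
P_c ≤ 1008 − 74.78 = 933.22, so the highest integer P_c is 933 hPa.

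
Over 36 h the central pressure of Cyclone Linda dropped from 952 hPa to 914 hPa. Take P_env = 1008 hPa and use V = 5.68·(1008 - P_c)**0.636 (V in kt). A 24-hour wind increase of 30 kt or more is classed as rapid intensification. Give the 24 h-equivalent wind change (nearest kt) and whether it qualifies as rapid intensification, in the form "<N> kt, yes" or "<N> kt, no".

V₁: ΔP = 56, V ≈ 5.68 × 56^0.636 ≈ 73.48 kt.
V₂: ΔP = 94, V ≈ 5.68 × 94^0.636 ≈ 102.15 kt.
ΔV over 36 h = 28.67 kt → 24 h equivalent = 28.67 × 24/36 ≈ 19.11 kt.
19 kt < 30 kt ⇒ not rapid intensification.

19 kt, no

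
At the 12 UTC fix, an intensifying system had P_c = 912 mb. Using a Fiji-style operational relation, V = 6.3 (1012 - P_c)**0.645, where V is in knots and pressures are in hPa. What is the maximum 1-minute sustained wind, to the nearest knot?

123 kt

ΔP = 1012 − 912 = 100 mb.
100^0.645 ≈ 19.498.
V ≈ 6.3 × 19.498 ≈ 122.8 kt.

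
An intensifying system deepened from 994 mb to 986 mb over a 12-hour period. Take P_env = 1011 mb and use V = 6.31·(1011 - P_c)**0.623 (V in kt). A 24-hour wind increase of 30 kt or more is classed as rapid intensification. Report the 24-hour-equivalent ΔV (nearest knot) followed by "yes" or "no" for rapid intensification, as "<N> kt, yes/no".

V₁: ΔP = 17, V ≈ 6.31 × 17^0.623 ≈ 36.86 kt.
V₂: ΔP = 25, V ≈ 6.31 × 25^0.623 ≈ 46.88 kt.
ΔV over 12 h = 10.02 kt → 24 h equivalent = 10.02 × 24/12 ≈ 20.04 kt.
20 kt < 30 kt ⇒ not rapid intensification.

20 kt, no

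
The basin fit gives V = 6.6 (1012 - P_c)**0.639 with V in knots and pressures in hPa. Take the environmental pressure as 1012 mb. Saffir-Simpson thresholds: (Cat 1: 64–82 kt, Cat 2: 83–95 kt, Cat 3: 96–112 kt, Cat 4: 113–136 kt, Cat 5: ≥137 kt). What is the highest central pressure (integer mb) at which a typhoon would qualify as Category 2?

Category 2 begins at V = 83 kt.
Required ΔP = (83/6.6)^(1/0.639) = 12.576^1.565 ≈ 52.57 mb.
P_c ≤ 1012 − 52.57 = 959.43, so the highest integer P_c is 959 mb.

959 mb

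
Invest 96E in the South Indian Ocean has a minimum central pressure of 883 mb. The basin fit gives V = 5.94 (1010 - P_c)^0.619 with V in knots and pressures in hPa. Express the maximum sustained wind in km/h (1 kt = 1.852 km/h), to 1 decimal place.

ΔP = 1010 − 883 = 127 mb.
V ≈ 5.94 × 127^0.619 = 5.94 × 20.056 ≈ 119.135 kt.
119.135 × 1.852 ≈ 220.64 km/h → 220.6 km/h.

220.6 km/h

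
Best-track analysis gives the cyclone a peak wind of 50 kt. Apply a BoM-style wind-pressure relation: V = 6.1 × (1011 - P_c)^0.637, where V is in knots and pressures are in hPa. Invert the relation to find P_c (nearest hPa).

ΔP = (V / 6.1)^(1/0.637) = (50/6.1)^1.570.
50/6.1 = 8.197; 8.197^1.570 ≈ 27.18 hPa.
P_c = 1011 − 27.18 = 983.82 ≈ 984 hPa.

984 hPa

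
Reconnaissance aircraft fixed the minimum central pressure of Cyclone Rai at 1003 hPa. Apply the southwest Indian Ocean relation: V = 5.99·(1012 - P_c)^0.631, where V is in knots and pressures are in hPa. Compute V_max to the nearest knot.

24 kt

ΔP = 1012 − 1003 = 9 hPa.
9^0.631 ≈ 4.001.
V ≈ 5.99 × 4.001 ≈ 24.0 kt.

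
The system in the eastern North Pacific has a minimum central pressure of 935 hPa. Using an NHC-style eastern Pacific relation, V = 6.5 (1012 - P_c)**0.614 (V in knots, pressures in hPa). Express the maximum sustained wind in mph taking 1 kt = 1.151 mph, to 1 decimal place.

ΔP = 1012 − 935 = 77 hPa.
V ≈ 6.5 × 77^0.614 = 6.5 × 14.398 ≈ 93.588 kt.
93.588 × 1.151 ≈ 107.72 mph → 107.7 mph.

107.7 mph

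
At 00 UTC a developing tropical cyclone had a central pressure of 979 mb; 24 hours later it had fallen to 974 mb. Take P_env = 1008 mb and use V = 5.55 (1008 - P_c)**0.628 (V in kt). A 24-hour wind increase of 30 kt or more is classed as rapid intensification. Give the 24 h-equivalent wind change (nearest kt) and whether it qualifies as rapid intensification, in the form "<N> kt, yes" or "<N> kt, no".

V₁: ΔP = 29, V ≈ 5.55 × 29^0.628 ≈ 45.99 kt.
V₂: ΔP = 34, V ≈ 5.55 × 34^0.628 ≈ 50.82 kt.
ΔV over 24 h = 4.83 kt → 24 h equivalent = 4.83 × 24/24 ≈ 4.83 kt.
5 kt < 30 kt ⇒ not rapid intensification.

5 kt, no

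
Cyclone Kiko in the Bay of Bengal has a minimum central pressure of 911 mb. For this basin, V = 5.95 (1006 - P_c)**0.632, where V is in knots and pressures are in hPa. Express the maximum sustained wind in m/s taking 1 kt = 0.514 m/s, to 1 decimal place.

54.4 m/s

ΔP = 1006 − 911 = 95 mb.
V ≈ 5.95 × 95^0.632 = 5.95 × 17.780 ≈ 105.788 kt.
105.788 × 0.514 ≈ 54.38 m/s → 54.4 m/s.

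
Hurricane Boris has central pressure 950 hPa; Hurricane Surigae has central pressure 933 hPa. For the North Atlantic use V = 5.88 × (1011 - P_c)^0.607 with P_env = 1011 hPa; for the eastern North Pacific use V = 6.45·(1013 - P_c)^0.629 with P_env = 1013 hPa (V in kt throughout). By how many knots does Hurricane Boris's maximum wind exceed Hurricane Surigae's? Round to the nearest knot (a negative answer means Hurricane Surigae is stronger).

-30 kt

Hurricane Boris: ΔP = 61; V ≈ 5.88 × 61^0.607 ≈ 71.30 kt.
Hurricane Surigae: ΔP = 80; V ≈ 6.45 × 80^0.629 ≈ 101.53 kt.
Difference ≈ 71.30 − 101.53 = -30.23 → -30 kt.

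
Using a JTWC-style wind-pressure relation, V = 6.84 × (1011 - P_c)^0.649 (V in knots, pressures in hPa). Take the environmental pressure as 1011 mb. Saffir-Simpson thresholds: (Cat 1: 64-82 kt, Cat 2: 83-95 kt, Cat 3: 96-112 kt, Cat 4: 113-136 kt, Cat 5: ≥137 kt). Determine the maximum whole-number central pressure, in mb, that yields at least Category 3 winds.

Category 3 begins at V = 96 kt.
Required ΔP = (96/6.84)^(1/0.649) = 14.035^1.541 ≈ 58.57 mb.
P_c ≤ 1011 − 58.57 = 952.43, so the highest integer P_c is 952 mb.

952 mb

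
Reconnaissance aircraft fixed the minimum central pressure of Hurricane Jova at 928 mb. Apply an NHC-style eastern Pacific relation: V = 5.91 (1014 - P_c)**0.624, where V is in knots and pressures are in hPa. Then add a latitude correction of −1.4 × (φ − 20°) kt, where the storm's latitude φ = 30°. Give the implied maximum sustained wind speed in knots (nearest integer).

ΔP = 1014 − 928 = 86 mb.
86^0.624 ≈ 16.111.
V ≈ 5.91 × 16.111 ≈ 95.2 kt.
Latitude correction: −1.4 × (30 − 20) = -14 kt.
Corrected V ≈ 81.2 kt → 81 kt.

81 kt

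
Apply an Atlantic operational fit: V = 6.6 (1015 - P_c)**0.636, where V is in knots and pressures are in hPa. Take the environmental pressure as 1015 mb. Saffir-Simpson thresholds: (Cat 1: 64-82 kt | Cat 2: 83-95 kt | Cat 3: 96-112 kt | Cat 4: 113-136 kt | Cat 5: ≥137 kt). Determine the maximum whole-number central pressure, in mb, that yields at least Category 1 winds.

Category 1 begins at V = 64 kt.
Required ΔP = (64/6.6)^(1/0.636) = 9.697^1.572 ≈ 35.59 mb.
P_c ≤ 1015 − 35.59 = 979.41, so the highest integer P_c is 979 mb.

979 mb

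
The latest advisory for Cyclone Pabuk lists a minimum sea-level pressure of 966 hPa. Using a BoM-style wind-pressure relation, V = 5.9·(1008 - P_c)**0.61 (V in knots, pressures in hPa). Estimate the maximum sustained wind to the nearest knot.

ΔP = 1008 − 966 = 42 hPa.
42^0.61 ≈ 9.776.
V ≈ 5.9 × 9.776 ≈ 57.7 kt.

58 kt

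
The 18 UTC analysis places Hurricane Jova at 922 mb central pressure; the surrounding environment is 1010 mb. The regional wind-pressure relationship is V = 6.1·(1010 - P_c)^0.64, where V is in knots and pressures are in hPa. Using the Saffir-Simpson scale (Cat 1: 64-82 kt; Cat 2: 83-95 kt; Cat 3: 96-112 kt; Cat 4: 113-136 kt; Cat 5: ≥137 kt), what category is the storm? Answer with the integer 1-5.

ΔP = 1010 − 922 = 88 mb.
V ≈ 6.1 × 88^0.64 = 6.1 × 17.56 ≈ 107 kt.
107 kt falls in the Category 3 band.

3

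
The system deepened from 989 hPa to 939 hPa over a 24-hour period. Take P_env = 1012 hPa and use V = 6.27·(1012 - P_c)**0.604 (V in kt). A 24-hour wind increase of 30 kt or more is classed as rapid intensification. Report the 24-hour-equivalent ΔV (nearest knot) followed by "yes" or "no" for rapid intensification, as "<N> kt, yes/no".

V₁: ΔP = 23, V ≈ 6.27 × 23^0.604 ≈ 41.66 kt.
V₂: ΔP = 73, V ≈ 6.27 × 73^0.604 ≈ 83.70 kt.
ΔV over 24 h = 42.04 kt → 24 h equivalent = 42.04 × 24/24 ≈ 42.04 kt.
42 kt ≥ 30 kt ⇒ rapid intensification.

42 kt, yes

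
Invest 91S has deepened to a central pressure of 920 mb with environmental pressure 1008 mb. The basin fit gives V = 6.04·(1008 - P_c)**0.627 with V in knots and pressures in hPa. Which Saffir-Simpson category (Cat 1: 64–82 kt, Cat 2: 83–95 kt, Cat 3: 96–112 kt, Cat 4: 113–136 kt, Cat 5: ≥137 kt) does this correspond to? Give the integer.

3

ΔP = 1008 − 920 = 88 mb.
V ≈ 6.04 × 88^0.627 = 6.04 × 16.56 ≈ 100 kt.
100 kt falls in the Category 3 band.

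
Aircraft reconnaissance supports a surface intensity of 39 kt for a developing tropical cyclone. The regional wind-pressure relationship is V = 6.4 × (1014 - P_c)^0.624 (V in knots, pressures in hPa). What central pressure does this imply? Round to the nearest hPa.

996 hPa

ΔP = (V / 6.4)^(1/0.624) = (39/6.4)^1.603.
39/6.4 = 6.094; 6.094^1.603 ≈ 18.11 hPa.
P_c = 1014 − 18.11 = 995.89 ≈ 996 hPa.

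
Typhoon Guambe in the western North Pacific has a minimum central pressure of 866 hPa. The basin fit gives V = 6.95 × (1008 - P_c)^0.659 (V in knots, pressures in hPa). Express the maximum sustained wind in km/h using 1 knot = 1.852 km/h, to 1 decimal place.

337.3 km/h

ΔP = 1008 − 866 = 142 hPa.
V ≈ 6.95 × 142^0.659 = 6.95 × 26.203 ≈ 182.114 kt.
182.114 × 1.852 ≈ 337.27 km/h → 337.3 km/h.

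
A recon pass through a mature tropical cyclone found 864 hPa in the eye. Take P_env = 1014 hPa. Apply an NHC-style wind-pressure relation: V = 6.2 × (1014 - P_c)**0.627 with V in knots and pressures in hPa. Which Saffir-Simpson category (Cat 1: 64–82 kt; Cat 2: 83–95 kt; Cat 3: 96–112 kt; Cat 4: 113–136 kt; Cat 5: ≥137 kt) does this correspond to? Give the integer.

5

ΔP = 1014 − 864 = 150 hPa.
V ≈ 6.2 × 150^0.627 = 6.2 × 23.14 ≈ 143 kt.
143 kt falls in the Category 5 band.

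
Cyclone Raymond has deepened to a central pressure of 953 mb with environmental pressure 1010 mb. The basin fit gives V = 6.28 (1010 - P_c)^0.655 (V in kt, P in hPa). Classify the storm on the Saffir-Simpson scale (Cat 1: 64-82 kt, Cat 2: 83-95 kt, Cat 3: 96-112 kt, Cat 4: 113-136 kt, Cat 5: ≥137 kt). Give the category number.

2

ΔP = 1010 − 953 = 57 mb.
V ≈ 6.28 × 57^0.655 = 6.28 × 14.13 ≈ 89 kt.
89 kt falls in the Category 2 band.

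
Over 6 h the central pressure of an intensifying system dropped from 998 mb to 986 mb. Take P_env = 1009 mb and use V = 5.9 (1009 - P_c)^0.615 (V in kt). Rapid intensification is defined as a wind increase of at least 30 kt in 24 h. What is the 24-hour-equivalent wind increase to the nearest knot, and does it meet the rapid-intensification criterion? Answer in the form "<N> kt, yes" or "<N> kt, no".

V₁: ΔP = 11, V ≈ 5.9 × 11^0.615 ≈ 25.78 kt.
V₂: ΔP = 23, V ≈ 5.9 × 23^0.615 ≈ 40.58 kt.
ΔV over 6 h = 14.80 kt → 24 h equivalent = 14.80 × 24/6 ≈ 59.20 kt.
59 kt ≥ 30 kt ⇒ rapid intensification.

59 kt, yes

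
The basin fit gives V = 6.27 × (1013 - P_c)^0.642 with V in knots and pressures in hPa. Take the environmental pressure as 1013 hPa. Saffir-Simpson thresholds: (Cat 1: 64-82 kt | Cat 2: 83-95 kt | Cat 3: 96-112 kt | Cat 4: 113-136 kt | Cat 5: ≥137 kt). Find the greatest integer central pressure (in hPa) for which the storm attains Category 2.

957 hPa

Category 2 begins at V = 83 kt.
Required ΔP = (83/6.27)^(1/0.642) = 13.238^1.558 ≈ 55.89 hPa.
P_c ≤ 1013 − 55.89 = 957.11, so the highest integer P_c is 957 hPa.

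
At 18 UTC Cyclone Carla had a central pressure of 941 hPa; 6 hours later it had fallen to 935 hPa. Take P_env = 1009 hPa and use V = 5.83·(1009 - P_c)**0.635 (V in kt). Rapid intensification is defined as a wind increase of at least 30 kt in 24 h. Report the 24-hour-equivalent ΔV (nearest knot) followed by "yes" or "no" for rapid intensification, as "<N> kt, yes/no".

19 kt, no

V₁: ΔP = 68, V ≈ 5.83 × 68^0.635 ≈ 84.98 kt.
V₂: ΔP = 74, V ≈ 5.83 × 74^0.635 ≈ 89.67 kt.
ΔV over 6 h = 4.69 kt → 24 h equivalent = 4.69 × 24/6 ≈ 18.76 kt.
19 kt < 30 kt ⇒ not rapid intensification.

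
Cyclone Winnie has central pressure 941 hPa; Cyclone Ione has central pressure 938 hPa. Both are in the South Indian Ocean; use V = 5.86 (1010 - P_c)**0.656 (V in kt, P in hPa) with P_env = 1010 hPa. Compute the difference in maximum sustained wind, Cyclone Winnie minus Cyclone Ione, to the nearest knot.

-3 kt

Cyclone Winnie: ΔP = 69; V ≈ 5.86 × 69^0.656 ≈ 94.23 kt.
Cyclone Ione: ΔP = 72; V ≈ 5.86 × 72^0.656 ≈ 96.90 kt.
Difference ≈ 94.23 − 96.90 = -2.67 → -3 kt.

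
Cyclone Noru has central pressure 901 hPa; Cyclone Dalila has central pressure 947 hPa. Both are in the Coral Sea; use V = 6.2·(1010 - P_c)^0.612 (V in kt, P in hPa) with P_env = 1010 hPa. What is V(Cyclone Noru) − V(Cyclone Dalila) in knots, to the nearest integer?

31 kt

Cyclone Noru: ΔP = 109; V ≈ 6.2 × 109^0.612 ≈ 109.47 kt.
Cyclone Dalila: ΔP = 63; V ≈ 6.2 × 63^0.612 ≈ 78.27 kt.
Difference ≈ 109.47 − 78.27 = 31.20 → 31 kt.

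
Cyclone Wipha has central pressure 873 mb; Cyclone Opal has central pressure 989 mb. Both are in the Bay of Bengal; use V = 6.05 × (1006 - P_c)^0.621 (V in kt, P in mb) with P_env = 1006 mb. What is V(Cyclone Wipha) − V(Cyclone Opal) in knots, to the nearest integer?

Cyclone Wipha: ΔP = 133; V ≈ 6.05 × 133^0.621 ≈ 126.09 kt.
Cyclone Opal: ΔP = 17; V ≈ 6.05 × 17^0.621 ≈ 35.15 kt.
Difference ≈ 126.09 − 35.15 = 90.94 → 91 kt.

91 kt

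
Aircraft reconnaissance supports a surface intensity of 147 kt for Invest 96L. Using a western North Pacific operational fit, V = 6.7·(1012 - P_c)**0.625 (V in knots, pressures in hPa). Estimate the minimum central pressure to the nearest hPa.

ΔP = (V / 6.7)^(1/0.625) = (147/6.7)^1.600.
147/6.7 = 21.940; 21.940^1.600 ≈ 139.95 hPa.
P_c = 1012 − 139.95 = 872.05 ≈ 872 hPa.

872 hPa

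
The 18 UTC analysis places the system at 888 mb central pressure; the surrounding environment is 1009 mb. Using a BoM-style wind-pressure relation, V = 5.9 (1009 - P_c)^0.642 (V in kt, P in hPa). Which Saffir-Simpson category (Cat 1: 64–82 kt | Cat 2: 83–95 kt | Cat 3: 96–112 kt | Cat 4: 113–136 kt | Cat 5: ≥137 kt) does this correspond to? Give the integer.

ΔP = 1009 − 888 = 121 mb.
V ≈ 5.9 × 121^0.642 = 5.9 × 21.73 ≈ 128 kt.
128 kt falls in the Category 4 band.

4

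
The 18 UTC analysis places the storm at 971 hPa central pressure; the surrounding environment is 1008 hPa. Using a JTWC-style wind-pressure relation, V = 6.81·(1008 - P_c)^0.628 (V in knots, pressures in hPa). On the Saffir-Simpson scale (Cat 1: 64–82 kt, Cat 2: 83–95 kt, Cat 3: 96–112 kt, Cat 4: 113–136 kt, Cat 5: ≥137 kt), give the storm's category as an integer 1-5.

1

ΔP = 1008 − 971 = 37 hPa.
V ≈ 6.81 × 37^0.628 = 6.81 × 9.66 ≈ 66 kt.
66 kt falls in the Category 1 band.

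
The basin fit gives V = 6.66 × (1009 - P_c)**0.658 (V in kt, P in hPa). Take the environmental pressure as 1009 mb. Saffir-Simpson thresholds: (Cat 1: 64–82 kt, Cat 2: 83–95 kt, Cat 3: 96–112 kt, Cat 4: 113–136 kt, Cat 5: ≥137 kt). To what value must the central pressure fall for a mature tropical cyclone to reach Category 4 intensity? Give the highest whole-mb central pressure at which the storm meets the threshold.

935 mb

Category 4 begins at V = 113 kt.
Required ΔP = (113/6.66)^(1/0.658) = 16.967^1.520 ≈ 73.91 mb.
P_c ≤ 1009 − 73.91 = 935.09, so the highest integer P_c is 935 mb.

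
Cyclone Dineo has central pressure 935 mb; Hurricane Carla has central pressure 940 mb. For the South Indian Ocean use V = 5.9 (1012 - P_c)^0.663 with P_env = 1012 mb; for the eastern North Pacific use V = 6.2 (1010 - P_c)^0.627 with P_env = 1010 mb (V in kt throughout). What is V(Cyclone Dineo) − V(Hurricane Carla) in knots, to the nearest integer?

Cyclone Dineo: ΔP = 77; V ≈ 5.9 × 77^0.663 ≈ 105.10 kt.
Hurricane Carla: ΔP = 70; V ≈ 6.2 × 70^0.627 ≈ 88.98 kt.
Difference ≈ 105.10 − 88.98 = 16.12 → 16 kt.

16 kt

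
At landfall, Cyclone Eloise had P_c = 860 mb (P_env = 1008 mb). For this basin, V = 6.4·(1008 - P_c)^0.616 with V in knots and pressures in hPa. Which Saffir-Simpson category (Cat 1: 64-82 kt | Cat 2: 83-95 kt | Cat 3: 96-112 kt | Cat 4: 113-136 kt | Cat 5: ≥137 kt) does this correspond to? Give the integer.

ΔP = 1008 − 860 = 148 mb.
V ≈ 6.4 × 148^0.616 = 6.4 × 21.72 ≈ 139 kt.
139 kt falls in the Category 5 band.

5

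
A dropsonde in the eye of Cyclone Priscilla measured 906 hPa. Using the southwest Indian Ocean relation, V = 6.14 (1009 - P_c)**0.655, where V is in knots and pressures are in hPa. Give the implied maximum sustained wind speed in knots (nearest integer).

128 kt

ΔP = 1009 − 906 = 103 hPa.
103^0.655 ≈ 20.817.
V ≈ 6.14 × 20.817 ≈ 127.8 kt.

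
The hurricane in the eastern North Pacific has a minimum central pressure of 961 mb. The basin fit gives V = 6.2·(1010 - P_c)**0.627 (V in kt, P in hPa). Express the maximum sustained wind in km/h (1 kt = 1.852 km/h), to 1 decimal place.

ΔP = 1010 − 961 = 49 mb.
V ≈ 6.2 × 49^0.627 = 6.2 × 11.475 ≈ 71.145 kt.
71.145 × 1.852 ≈ 131.76 km/h → 131.8 km/h.

131.8 km/h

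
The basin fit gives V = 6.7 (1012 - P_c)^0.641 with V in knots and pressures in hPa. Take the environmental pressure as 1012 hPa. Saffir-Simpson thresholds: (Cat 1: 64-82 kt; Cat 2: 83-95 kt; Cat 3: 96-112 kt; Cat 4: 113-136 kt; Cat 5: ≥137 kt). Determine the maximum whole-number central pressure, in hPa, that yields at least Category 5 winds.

Category 5 begins at V = 137 kt.
Required ΔP = (137/6.7)^(1/0.641) = 20.448^1.560 ≈ 110.84 hPa.
P_c ≤ 1012 − 110.84 = 901.16, so the highest integer P_c is 901 hPa.

901 hPa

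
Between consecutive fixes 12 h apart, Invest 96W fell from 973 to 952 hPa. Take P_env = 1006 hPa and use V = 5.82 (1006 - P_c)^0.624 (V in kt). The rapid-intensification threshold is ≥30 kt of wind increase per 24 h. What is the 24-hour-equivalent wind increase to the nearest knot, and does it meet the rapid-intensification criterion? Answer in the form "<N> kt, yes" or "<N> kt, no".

V₁: ΔP = 33, V ≈ 5.82 × 33^0.624 ≈ 51.58 kt.
V₂: ΔP = 54, V ≈ 5.82 × 54^0.624 ≈ 70.14 kt.
ΔV over 12 h = 18.56 kt → 24 h equivalent = 18.56 × 24/12 ≈ 37.12 kt.
37 kt ≥ 30 kt ⇒ rapid intensification.

37 kt, yes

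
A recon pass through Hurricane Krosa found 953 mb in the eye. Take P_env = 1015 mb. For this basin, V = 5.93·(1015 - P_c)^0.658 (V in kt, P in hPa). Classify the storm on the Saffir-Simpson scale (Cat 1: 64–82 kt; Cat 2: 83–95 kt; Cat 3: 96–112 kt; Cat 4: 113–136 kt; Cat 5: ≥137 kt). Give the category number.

ΔP = 1015 − 953 = 62 mb.
V ≈ 5.93 × 62^0.658 = 5.93 × 15.11 ≈ 90 kt.
90 kt falls in the Category 2 band.

2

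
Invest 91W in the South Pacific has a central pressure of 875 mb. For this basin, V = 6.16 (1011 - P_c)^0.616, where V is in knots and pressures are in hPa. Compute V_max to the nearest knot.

127 kt

ΔP = 1011 − 875 = 136 mb.
136^0.616 ≈ 20.619.
V ≈ 6.16 × 20.619 ≈ 127.0 kt.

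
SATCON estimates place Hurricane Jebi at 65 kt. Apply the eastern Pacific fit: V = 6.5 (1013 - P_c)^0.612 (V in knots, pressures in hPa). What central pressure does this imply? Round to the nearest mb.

ΔP = (V / 6.5)^(1/0.612) = (65/6.5)^1.634.
65/6.5 = 10.000; 10.000^1.634 ≈ 43.05 mb.
P_c = 1013 − 43.05 = 969.95 ≈ 970 mb.

970 mb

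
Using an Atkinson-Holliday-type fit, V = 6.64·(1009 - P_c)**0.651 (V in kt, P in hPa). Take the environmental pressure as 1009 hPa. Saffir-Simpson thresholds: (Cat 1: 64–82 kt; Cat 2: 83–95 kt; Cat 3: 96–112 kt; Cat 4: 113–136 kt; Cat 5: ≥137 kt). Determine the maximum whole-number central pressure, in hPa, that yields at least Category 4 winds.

Category 4 begins at V = 113 kt.
Required ΔP = (113/6.64)^(1/0.651) = 17.018^1.536 ≈ 77.77 hPa.
P_c ≤ 1009 − 77.77 = 931.23, so the highest integer P_c is 931 hPa.

931 hPa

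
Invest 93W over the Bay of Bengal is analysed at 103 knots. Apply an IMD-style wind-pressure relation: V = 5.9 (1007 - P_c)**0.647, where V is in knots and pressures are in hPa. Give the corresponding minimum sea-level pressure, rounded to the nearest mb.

ΔP = (V / 5.9)^(1/0.647) = (103/5.9)^1.546.
103/5.9 = 17.458; 17.458^1.546 ≈ 83.10 mb.
P_c = 1007 − 83.10 = 923.90 ≈ 924 mb.

924 mb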